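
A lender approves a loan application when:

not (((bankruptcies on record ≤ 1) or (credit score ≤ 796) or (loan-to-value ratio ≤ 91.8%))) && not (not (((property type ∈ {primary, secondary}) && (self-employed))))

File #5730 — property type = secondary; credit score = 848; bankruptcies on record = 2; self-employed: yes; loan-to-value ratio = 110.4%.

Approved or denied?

Atomic conditions:
  bankruptcies on record ≤ 1: 2 ≤ 1 is false
  credit score ≤ 796: 848 ≤ 796 is false
  loan-to-value ratio ≤ 91.8%: 110.4 ≤ 91.8 is false
  property type ∈ {primary, secondary}: secondary is in the set → true
  self-employed: yes → true
Combine:
[1.1] false OR false OR false = false
[1] NOT false = true
[2.1.1] true AND true = true
[2.1] NOT true = false
[2] NOT false = true
[root] true AND true = true
Overall: true → approved

Approved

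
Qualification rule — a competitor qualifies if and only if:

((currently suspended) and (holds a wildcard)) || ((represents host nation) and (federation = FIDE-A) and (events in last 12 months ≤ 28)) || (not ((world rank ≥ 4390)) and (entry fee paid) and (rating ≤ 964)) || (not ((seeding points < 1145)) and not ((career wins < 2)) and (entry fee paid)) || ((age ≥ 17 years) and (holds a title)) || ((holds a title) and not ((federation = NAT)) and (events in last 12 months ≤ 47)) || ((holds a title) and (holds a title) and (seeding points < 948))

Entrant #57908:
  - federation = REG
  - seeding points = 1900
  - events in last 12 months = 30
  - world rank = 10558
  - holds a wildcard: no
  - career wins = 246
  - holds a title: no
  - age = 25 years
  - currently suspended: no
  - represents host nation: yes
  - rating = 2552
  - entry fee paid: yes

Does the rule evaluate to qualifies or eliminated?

Atomic conditions:
  currently suspended: no → false
  holds a wildcard: no → false
  represents host nation: yes → true
  federation = FIDE-A: REG == FIDE-A is false
  events in last 12 months ≤ 28: 30 ≤ 28 is false
  world rank ≥ 4390: 10558 ≥ 4390 is true
  entry fee paid: yes → true
  rating ≤ 964: 2552 ≤ 964 is false
  seeding points < 1145: 1900 < 1145 is false
  career wins < 2: 246 < 2 is false
  age ≥ 17 years: 25 ≥ 17 is true
  holds a title: no → false
  federation = NAT: REG == NAT is false
  events in last 12 months ≤ 47: 30 ≤ 47 is true
  seeding points < 948: 1900 < 948 is false
Combine:
[1] false AND false = false
[2] true AND false AND false = false
[3.1] NOT true = false
[3] false AND true AND false = false
[4.1] NOT false = true
[4.2] NOT false = true
[4] true AND true AND true = true
[5] true AND false = false
[6.2] NOT false = true
[6] false AND true AND true = false
[7] false AND false AND false = false
[root] false OR false OR false OR true OR false OR false OR false = true
Overall: true → qualifies

Qualifies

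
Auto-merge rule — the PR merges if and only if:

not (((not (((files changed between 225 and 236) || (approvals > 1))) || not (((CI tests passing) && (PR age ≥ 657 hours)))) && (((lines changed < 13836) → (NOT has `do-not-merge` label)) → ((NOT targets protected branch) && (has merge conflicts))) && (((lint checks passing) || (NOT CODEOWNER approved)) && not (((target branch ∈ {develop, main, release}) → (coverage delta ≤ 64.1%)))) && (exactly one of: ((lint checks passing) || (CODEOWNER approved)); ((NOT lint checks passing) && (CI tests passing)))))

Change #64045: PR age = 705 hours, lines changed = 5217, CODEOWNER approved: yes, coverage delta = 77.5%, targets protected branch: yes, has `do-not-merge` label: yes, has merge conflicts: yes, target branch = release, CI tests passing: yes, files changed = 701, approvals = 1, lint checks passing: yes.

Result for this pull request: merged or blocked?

Blocked

Atomic conditions:
  files changed between 225 and 236: 701 in [225, 236] is false
  approvals > 1: 1 > 1 is false
  CI tests passing: yes → true
  PR age ≥ 657 hours: 705 ≥ 657 is true
  lines changed < 13836: 5217 < 13836 is true
  NOT has `do-not-merge` label: yes → false
  NOT targets protected branch: yes → false
  has merge conflicts: yes → true
  lint checks passing: yes → true
  NOT CODEOWNER approved: yes → false
  target branch ∈ {develop, main, release}: release is in the set → true
  coverage delta ≤ 64.1%: 77.5 ≤ 64.1 is false
  CODEOWNER approved: yes → true
  NOT lint checks passing: yes → false
Combine:
[1.1.1.1] false OR false = false
[1.1.1] NOT false = true
[1.1.2.1] true AND true = true
[1.1.2] NOT true = false
[1.1] true OR false = true
[1.2.1] true → false = false
[1.2.2] false AND true = false
[1.2] false → false (antecedent false ⇒ implication holds) = true
[1.3.1] true OR false = true
[1.3.2.1] true → false = false
[1.3.2] NOT false = true
[1.3] true AND true = true
[1.4.1] true OR true = true
[1.4.2] false AND true = false
[1.4] exactly-one(true, false) = true
[1] true AND true AND true AND true = true
[root] NOT true = false
Overall: false → blocked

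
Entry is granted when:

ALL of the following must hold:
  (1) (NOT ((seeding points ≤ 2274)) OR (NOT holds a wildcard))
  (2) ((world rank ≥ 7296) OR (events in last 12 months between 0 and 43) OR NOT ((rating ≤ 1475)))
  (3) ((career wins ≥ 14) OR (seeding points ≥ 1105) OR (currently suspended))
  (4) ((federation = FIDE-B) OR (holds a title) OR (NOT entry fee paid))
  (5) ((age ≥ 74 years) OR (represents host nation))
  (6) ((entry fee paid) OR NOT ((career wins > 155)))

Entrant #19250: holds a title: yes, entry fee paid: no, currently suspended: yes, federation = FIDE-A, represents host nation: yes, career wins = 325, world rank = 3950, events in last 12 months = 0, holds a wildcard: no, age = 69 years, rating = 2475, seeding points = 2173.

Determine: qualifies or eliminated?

Atomic conditions:
  seeding points ≤ 2274: 2173 ≤ 2274 is true
  NOT holds a wildcard: no → true
  world rank ≥ 7296: 3950 ≥ 7296 is false
  events in last 12 months between 0 and 43: 0 in [0, 43] is true
  rating ≤ 1475: 2475 ≤ 1475 is false
  career wins ≥ 14: 325 ≥ 14 is true
  seeding points ≥ 1105: 2173 ≥ 1105 is true
  currently suspended: yes → true
  federation = FIDE-B: FIDE-A == FIDE-B is false
  holds a title: yes → true
  NOT entry fee paid: no → true
  age ≥ 74 years: 69 ≥ 74 is false
  represents host nation: yes → true
  entry fee paid: no → false
  career wins > 155: 325 > 155 is true
Combine:
[1.1] NOT true = false
[1] false OR true = true
[2.3] NOT false = true
[2] false OR true OR true = true
[3] true OR true OR true = true
[4] false OR true OR true = true
[5] false OR true = true
[6.2] NOT true = false
[6] false OR false = false
[root] true AND true AND true AND true AND true AND false = false
Overall: false → eliminated

Eliminated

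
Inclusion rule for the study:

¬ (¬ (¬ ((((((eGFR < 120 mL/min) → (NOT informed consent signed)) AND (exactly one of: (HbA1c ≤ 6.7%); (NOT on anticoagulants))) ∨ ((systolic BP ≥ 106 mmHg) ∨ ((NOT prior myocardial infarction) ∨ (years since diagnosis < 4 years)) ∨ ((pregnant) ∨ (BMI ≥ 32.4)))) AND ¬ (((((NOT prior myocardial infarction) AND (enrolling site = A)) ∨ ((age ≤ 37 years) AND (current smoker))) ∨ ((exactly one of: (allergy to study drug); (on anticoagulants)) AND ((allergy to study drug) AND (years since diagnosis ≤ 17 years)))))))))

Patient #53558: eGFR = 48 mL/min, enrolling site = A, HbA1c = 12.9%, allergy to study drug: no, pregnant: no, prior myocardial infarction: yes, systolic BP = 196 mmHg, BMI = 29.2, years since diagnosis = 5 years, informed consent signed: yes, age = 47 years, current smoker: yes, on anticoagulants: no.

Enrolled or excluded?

Atomic conditions:
  eGFR < 120 mL/min: 48 < 120 is true
  NOT informed consent signed: yes → false
  HbA1c ≤ 6.7%: 12.9 ≤ 6.7 is false
  NOT on anticoagulants: no → true
  systolic BP ≥ 106 mmHg: 196 ≥ 106 is true
  NOT prior myocardial infarction: yes → false
  years since diagnosis < 4 years: 5 < 4 is false
  pregnant: no → false
  BMI ≥ 32.4: 29.2 ≥ 32.4 is false
  enrolling site = A: A == A is true
  age ≤ 37 years: 47 ≤ 37 is false
  current smoker: yes → true
  allergy to study drug: no → false
  on anticoagulants: no → false
  years since diagnosis ≤ 17 years: 5 ≤ 17 is true
Combine:
[1.1.1.1.1.1] true → false = false
[1.1.1.1.1.2] exactly-one(false, true) = true
[1.1.1.1.1] false AND true = false
[1.1.1.1.2.2] false OR false = false
[1.1.1.1.2.3] false OR false = false
[1.1.1.1.2] true OR false OR false = true
[1.1.1.1] false OR true = true
[1.1.1.2.1.1.1] false AND true = false
[1.1.1.2.1.1.2] false AND true = false
[1.1.1.2.1.1] false OR false = false
[1.1.1.2.1.2.1] exactly-one(false, false) = false
[1.1.1.2.1.2.2] false AND true = false
[1.1.1.2.1.2] false AND false = false
[1.1.1.2.1] false OR false = false
[1.1.1.2] NOT false = true
[1.1.1] true AND true = true
[1.1] NOT true = false
[1] NOT false = true
[root] NOT true = false
Overall: false → excluded

Excluded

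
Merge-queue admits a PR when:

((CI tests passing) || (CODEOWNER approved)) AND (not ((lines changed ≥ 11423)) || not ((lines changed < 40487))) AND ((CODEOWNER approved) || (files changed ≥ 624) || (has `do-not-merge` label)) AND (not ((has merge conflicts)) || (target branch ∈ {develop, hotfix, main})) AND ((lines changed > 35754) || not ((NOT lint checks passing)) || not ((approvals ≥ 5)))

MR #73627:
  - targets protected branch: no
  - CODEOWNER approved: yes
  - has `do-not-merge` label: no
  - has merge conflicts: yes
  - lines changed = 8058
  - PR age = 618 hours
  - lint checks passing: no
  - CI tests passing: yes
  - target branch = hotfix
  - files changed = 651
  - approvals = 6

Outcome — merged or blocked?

Blocked

Atomic conditions:
  CI tests passing: yes → true
  CODEOWNER approved: yes → true
  lines changed ≥ 11423: 8058 ≥ 11423 is false
  lines changed < 40487: 8058 < 40487 is true
  files changed ≥ 624: 651 ≥ 624 is true
  has `do-not-merge` label: no → false
  has merge conflicts: yes → true
  target branch ∈ {develop, hotfix, main}: hotfix is in the set → true
  lines changed > 35754: 8058 > 35754 is false
  NOT lint checks passing: no → true
  approvals ≥ 5: 6 ≥ 5 is true
Combine:
[1] true OR true = true
[2.1] NOT false = true
[2.2] NOT true = false
[2] true OR false = true
[3] true OR true OR false = true
[4.1] NOT true = false
[4] false OR true = true
[5.2] NOT true = false
[5.3] NOT true = false
[5] false OR false OR false = false
[root] true AND true AND true AND true AND false = false
Overall: false → blocked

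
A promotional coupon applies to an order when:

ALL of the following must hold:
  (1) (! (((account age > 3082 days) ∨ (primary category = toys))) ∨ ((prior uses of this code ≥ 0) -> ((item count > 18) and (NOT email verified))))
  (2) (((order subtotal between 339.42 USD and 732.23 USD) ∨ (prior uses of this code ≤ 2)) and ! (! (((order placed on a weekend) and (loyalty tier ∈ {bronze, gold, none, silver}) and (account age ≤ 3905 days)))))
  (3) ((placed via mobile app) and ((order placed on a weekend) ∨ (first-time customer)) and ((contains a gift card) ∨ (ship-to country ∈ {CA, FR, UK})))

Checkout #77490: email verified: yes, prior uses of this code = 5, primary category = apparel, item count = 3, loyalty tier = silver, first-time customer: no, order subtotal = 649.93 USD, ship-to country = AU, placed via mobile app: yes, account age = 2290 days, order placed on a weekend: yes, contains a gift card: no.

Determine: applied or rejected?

Atomic conditions:
  account age > 3082 days: 2290 > 3082 is false
  primary category = toys: apparel == toys is false
  prior uses of this code ≥ 0: 5 ≥ 0 is true
  item count > 18: 3 > 18 is false
  NOT email verified: yes → false
  order subtotal between 339.42 USD and 732.23 USD: 649.93 in [339.42, 732.23] is true
  prior uses of this code ≤ 2: 5 ≤ 2 is false
  order placed on a weekend: yes → true
  loyalty tier ∈ {bronze, gold, none, silver}: silver is in the set → true
  account age ≤ 3905 days: 2290 ≤ 3905 is true
  placed via mobile app: yes → true
  first-time customer: no → false
  contains a gift card: no → false
  ship-to country ∈ {CA, FR, UK}: AU is not in the set → false
Combine:
[1.1.1] false OR false = false
[1.1] NOT false = true
[1.2.2] false AND false = false
[1.2] true → false = false
[1] true OR false = true
[2.1] true OR false = true
[2.2.1.1] true AND true AND true = true
[2.2.1] NOT true = false
[2.2] NOT false = true
[2] true AND true = true
[3.2] true OR false = true
[3.3] false OR false = false
[3] true AND true AND false = false
[root] true AND true AND false = false
Overall: false → rejected

Rejected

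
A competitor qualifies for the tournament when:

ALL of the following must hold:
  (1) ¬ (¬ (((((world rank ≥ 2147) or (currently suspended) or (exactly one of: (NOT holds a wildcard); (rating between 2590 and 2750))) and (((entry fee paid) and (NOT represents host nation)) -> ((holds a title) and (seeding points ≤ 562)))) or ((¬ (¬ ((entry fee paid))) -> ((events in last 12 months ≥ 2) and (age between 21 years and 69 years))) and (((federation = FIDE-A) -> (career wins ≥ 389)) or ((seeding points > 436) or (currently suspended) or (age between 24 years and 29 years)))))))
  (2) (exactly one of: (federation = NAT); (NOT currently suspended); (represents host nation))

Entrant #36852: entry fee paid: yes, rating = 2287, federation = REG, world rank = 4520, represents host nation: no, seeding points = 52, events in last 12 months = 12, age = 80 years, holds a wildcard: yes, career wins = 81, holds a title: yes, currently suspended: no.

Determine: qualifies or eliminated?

Qualifies

Atomic conditions:
  world rank ≥ 2147: 4520 ≥ 2147 is true
  currently suspended: no → false
  NOT holds a wildcard: yes → false
  rating between 2590 and 2750: 2287 in [2590, 2750] is false
  entry fee paid: yes → true
  NOT represents host nation: no → true
  holds a title: yes → true
  seeding points ≤ 562: 52 ≤ 562 is true
  events in last 12 months ≥ 2: 12 ≥ 2 is true
  age between 21 years and 69 years: 80 in [21, 69] is false
  federation = FIDE-A: REG == FIDE-A is false
  career wins ≥ 389: 81 ≥ 389 is false
  seeding points > 436: 52 > 436 is false
  age between 24 years and 29 years: 80 in [24, 29] is false
  federation = NAT: REG == NAT is false
  NOT currently suspended: no → true
  represents host nation: no → false
Combine:
[1.1.1.1.1.3] exactly-one(false, false) = false
[1.1.1.1.1] true OR false OR false = true
[1.1.1.1.2.1] true AND true = true
[1.1.1.1.2.2] true AND true = true
[1.1.1.1.2] true → true = true
[1.1.1.1] true AND true = true
[1.1.1.2.1.1.1] NOT true = false
[1.1.1.2.1.1] NOT false = true
[1.1.1.2.1.2] true AND false = false
[1.1.1.2.1] true → false = false
[1.1.1.2.2.1] false → false (antecedent false ⇒ implication holds) = true
[1.1.1.2.2.2] false OR false OR false = false
[1.1.1.2.2] true OR false = true
[1.1.1.2] false AND true = false
[1.1.1] true OR false = true
[1.1] NOT true = false
[1] NOT false = true
[2] exactly-one(false, true, false) = true
[root] true AND true = true
Overall: true → qualifies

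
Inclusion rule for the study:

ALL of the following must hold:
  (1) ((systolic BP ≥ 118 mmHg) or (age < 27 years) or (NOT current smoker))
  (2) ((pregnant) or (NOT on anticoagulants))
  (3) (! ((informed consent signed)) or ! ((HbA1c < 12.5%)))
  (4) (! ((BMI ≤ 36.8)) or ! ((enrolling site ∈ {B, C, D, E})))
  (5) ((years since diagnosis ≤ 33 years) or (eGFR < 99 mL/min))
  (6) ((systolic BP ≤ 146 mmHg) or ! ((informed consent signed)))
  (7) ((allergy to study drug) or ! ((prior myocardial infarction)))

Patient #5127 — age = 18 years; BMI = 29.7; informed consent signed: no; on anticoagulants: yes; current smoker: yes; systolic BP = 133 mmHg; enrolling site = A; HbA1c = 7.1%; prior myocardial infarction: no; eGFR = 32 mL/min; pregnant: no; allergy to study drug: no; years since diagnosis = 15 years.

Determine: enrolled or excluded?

Atomic conditions:
  systolic BP ≥ 118 mmHg: 133 ≥ 118 is true
  age < 27 years: 18 < 27 is true
  NOT current smoker: yes → false
  pregnant: no → false
  NOT on anticoagulants: yes → false
  informed consent signed: no → false
  HbA1c < 12.5%: 7.1 < 12.5 is true
  BMI ≤ 36.8: 29.7 ≤ 36.8 is true
  enrolling site ∈ {B, C, D, E}: A is not in the set → false
  years since diagnosis ≤ 33 years: 15 ≤ 33 is true
  eGFR < 99 mL/min: 32 < 99 is true
  systolic BP ≤ 146 mmHg: 133 ≤ 146 is true
  allergy to study drug: no → false
  prior myocardial infarction: no → false
Combine:
[1] true OR true OR false = true
[2] false OR false = false
[3.1] NOT false = true
[3.2] NOT true = false
[3] true OR false = true
[4.1] NOT true = false
[4.2] NOT false = true
[4] false OR true = true
[5] true OR true = true
[6.2] NOT false = true
[6] true OR true = true
[7.2] NOT false = true
[7] false OR true = true
[root] true AND false AND true AND true AND true AND true AND true = false
Overall: false → excluded

Excluded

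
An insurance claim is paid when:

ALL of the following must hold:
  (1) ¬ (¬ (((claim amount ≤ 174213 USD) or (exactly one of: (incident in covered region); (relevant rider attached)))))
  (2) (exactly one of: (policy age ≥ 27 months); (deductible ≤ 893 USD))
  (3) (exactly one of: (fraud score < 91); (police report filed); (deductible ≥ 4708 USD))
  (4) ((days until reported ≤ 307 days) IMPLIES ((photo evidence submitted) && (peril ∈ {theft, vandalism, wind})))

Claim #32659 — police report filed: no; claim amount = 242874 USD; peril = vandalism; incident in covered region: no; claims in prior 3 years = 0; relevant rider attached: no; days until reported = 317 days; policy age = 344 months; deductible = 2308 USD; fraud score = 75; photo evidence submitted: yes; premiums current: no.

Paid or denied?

Denied

Atomic conditions:
  claim amount ≤ 174213 USD: 242874 ≤ 174213 is false
  incident in covered region: no → false
  relevant rider attached: no → false
  policy age ≥ 27 months: 344 ≥ 27 is true
  deductible ≤ 893 USD: 2308 ≤ 893 is false
  fraud score < 91: 75 < 91 is true
  police report filed: no → false
  deductible ≥ 4708 USD: 2308 ≥ 4708 is false
  days until reported ≤ 307 days: 317 ≤ 307 is false
  photo evidence submitted: yes → true
  peril ∈ {theft, vandalism, wind}: vandalism is in the set → true
Combine:
[1.1.1.2] exactly-one(false, false) = false
[1.1.1] false OR false = false
[1.1] NOT false = true
[1] NOT true = false
[2] exactly-one(true, false) = true
[3] exactly-one(true, false, false) = true
[4.2] true AND true = true
[4] false → true (antecedent false ⇒ implication holds) = true
[root] false AND true AND true AND true = false
Overall: false → denied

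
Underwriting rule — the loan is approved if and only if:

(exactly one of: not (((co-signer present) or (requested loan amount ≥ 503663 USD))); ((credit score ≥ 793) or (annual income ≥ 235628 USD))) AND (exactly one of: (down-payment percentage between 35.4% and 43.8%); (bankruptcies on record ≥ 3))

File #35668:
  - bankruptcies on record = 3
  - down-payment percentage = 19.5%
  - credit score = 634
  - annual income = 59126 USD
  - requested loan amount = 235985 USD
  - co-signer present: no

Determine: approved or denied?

Atomic conditions:
  co-signer present: no → false
  requested loan amount ≥ 503663 USD: 235985 ≥ 503663 is false
  credit score ≥ 793: 634 ≥ 793 is false
  annual income ≥ 235628 USD: 59126 ≥ 235628 is false
  down-payment percentage between 35.4% and 43.8%: 19.5 in [35.4, 43.8] is false
  bankruptcies on record ≥ 3: 3 ≥ 3 is true
Combine:
[1.1.1] false OR false = false
[1.1] NOT false = true
[1.2] false OR false = false
[1] exactly-one(true, false) = true
[2] exactly-one(false, true) = true
[root] true AND true = true
Overall: true → approved

Approved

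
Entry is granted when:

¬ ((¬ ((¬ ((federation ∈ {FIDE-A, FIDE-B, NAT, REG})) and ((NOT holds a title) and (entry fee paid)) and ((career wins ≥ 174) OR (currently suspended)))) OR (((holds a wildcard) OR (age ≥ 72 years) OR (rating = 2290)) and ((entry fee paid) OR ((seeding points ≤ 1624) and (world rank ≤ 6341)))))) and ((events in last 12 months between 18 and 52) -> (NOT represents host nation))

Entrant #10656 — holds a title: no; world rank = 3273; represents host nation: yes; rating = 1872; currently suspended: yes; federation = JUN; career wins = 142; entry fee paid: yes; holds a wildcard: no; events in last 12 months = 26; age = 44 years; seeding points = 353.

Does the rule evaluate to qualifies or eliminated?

Atomic conditions:
  federation ∈ {FIDE-A, FIDE-B, NAT, REG}: JUN is not in the set → false
  NOT holds a title: no → true
  entry fee paid: yes → true
  career wins ≥ 174: 142 ≥ 174 is false
  currently suspended: yes → true
  holds a wildcard: no → false
  age ≥ 72 years: 44 ≥ 72 is false
  rating = 2290: 1872 == 2290 is false
  seeding points ≤ 1624: 353 ≤ 1624 is true
  world rank ≤ 6341: 3273 ≤ 6341 is true
  events in last 12 months between 18 and 52: 26 in [18, 52] is true
  NOT represents host nation: yes → false
Combine:
[1.1.1.1.1] NOT false = true
[1.1.1.1.2] true AND true = true
[1.1.1.1.3] false OR true = true
[1.1.1.1] true AND true AND true = true
[1.1.1] NOT true = false
[1.1.2.1] false OR false OR false = false
[1.1.2.2.2] true AND true = true
[1.1.2.2] true OR true = true
[1.1.2] false AND true = false
[1.1] false OR false = false
[1] NOT false = true
[2] true → false = false
[root] true AND false = false
Overall: false → eliminated

Eliminated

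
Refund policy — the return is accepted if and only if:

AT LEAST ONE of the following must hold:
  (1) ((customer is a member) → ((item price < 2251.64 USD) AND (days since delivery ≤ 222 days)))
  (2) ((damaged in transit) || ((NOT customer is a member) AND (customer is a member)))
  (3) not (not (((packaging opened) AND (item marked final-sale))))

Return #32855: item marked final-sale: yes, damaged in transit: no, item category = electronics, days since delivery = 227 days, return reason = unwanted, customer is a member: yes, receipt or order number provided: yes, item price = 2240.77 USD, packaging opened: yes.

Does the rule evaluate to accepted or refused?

Atomic conditions:
  customer is a member: yes → true
  item price < 2251.64 USD: 2240.77 < 2251.64 is true
  days since delivery ≤ 222 days: 227 ≤ 222 is false
  damaged in transit: no → false
  NOT customer is a member: yes → false
  packaging opened: yes → true
  item marked final-sale: yes → true
Combine:
[1.2] true AND false = false
[1] true → false = false
[2.2] false AND true = false
[2] false OR false = false
[3.1.1] true AND true = true
[3.1] NOT true = false
[3] NOT false = true
[root] false OR false OR true = true
Overall: true → accepted

Accepted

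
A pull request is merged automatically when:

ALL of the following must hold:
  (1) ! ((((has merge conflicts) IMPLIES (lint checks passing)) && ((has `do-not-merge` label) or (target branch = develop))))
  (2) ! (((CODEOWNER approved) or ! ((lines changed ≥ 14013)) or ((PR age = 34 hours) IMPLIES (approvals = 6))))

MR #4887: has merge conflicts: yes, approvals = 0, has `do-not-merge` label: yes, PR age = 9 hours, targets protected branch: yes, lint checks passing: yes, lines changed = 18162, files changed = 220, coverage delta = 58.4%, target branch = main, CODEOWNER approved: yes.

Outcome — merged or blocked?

Blocked

Atomic conditions:
  has merge conflicts: yes → true
  lint checks passing: yes → true
  has `do-not-merge` label: yes → true
  target branch = develop: main == develop is false
  CODEOWNER approved: yes → true
  lines changed ≥ 14013: 18162 ≥ 14013 is true
  PR age = 34 hours: 9 == 34 is false
  approvals = 6: 0 == 6 is false
Combine:
[1.1.1] true → true = true
[1.1.2] true OR false = true
[1.1] true AND true = true
[1] NOT true = false
[2.1.2] NOT true = false
[2.1.3] false → false (antecedent false ⇒ implication holds) = true
[2.1] true OR false OR true = true
[2] NOT true = false
[root] false AND false = false
Overall: false → blocked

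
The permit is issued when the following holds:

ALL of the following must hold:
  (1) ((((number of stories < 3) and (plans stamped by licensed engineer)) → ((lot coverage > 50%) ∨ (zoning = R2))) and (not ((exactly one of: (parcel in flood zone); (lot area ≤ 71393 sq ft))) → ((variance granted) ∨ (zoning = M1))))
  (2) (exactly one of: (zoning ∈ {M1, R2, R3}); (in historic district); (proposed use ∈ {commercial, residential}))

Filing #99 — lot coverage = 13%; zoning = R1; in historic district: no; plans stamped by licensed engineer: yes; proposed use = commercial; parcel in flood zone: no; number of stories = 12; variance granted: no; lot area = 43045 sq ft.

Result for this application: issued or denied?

Issued

Atomic conditions:
  number of stories < 3: 12 < 3 is false
  plans stamped by licensed engineer: yes → true
  lot coverage > 50%: 13 > 50 is false
  zoning = R2: R1 == R2 is false
  parcel in flood zone: no → false
  lot area ≤ 71393 sq ft: 43045 ≤ 71393 is true
  variance granted: no → false
  zoning = M1: R1 == M1 is false
  zoning ∈ {M1, R2, R3}: R1 is not in the set → false
  in historic district: no → false
  proposed use ∈ {commercial, residential}: commercial is in the set → true
Combine:
[1.1.1] false AND true = false
[1.1.2] false OR false = false
[1.1] false → false (antecedent false ⇒ implication holds) = true
[1.2.1.1] exactly-one(false, true) = true
[1.2.1] NOT true = false
[1.2.2] false OR false = false
[1.2] false → false (antecedent false ⇒ implication holds) = true
[1] true AND true = true
[2] exactly-one(false, false, true) = true
[root] true AND true = true
Overall: true → issued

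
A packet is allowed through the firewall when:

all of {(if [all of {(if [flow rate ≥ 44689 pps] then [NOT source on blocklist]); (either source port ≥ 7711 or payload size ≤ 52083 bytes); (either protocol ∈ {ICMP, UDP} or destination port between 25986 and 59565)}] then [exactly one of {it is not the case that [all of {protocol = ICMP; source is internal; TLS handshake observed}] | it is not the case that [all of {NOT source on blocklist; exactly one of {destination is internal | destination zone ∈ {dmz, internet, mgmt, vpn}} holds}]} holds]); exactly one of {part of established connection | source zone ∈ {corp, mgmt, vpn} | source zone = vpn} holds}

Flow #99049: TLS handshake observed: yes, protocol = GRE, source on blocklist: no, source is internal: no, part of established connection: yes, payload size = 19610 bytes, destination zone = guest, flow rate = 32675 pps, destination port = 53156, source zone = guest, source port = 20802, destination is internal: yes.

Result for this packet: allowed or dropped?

Allowed

Atomic conditions:
  flow rate ≥ 44689 pps: 32675 ≥ 44689 is false
  NOT source on blocklist: no → true
  source port ≥ 7711: 20802 ≥ 7711 is true
  payload size ≤ 52083 bytes: 19610 ≤ 52083 is true
  protocol ∈ {ICMP, UDP}: GRE is not in the set → false
  destination port between 25986 and 59565: 53156 in [25986, 59565] is true
  protocol = ICMP: GRE == ICMP is false
  source is internal: no → false
  TLS handshake observed: yes → true
  destination is internal: yes → true
  destination zone ∈ {dmz, internet, mgmt, vpn}: guest is not in the set → false
  part of established connection: yes → true
  source zone ∈ {corp, mgmt, vpn}: guest is not in the set → false
  source zone = vpn: guest == vpn is false
Combine:
[1.1.1] false → true (antecedent false ⇒ implication holds) = true
[1.1.2] true OR true = true
[1.1.3] false OR true = true
[1.1] true AND true AND true = true
[1.2.1.1] false AND false AND true = false
[1.2.1] NOT false = true
[1.2.2.1.2] exactly-one(true, false) = true
[1.2.2.1] true AND true = true
[1.2.2] NOT true = false
[1.2] exactly-one(true, false) = true
[1] true → true = true
[2] exactly-one(true, false, false) = true
[root] true AND true = true
Overall: true → allowed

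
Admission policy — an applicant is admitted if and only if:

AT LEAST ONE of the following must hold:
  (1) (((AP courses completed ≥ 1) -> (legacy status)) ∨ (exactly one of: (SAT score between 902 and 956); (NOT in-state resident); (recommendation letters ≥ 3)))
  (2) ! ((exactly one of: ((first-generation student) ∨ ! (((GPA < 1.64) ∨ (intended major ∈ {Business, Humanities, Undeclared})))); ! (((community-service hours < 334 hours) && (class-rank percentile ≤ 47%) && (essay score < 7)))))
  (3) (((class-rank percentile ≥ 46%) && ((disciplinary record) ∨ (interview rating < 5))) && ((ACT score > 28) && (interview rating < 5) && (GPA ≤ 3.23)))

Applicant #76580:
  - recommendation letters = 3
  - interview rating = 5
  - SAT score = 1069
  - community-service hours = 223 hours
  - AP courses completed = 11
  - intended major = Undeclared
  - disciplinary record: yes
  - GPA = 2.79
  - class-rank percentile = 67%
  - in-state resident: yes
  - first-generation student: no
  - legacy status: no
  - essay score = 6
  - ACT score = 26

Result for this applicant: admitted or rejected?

Atomic conditions:
  AP courses completed ≥ 1: 11 ≥ 1 is true
  legacy status: no → false
  SAT score between 902 and 956: 1069 in [902, 956] is false
  NOT in-state resident: yes → false
  recommendation letters ≥ 3: 3 ≥ 3 is true
  first-generation student: no → false
  GPA < 1.64: 2.79 < 1.64 is false
  intended major ∈ {Business, Humanities, Undeclared}: Undeclared is in the set → true
  community-service hours < 334 hours: 223 < 334 is true
  class-rank percentile ≤ 47%: 67 ≤ 47 is false
  essay score < 7: 6 < 7 is true
  class-rank percentile ≥ 46%: 67 ≥ 46 is true
  disciplinary record: yes → true
  interview rating < 5: 5 < 5 is false
  ACT score > 28: 26 > 28 is false
  GPA ≤ 3.23: 2.79 ≤ 3.23 is true
Combine:
[1.1] true → false = false
[1.2] exactly-one(false, false, true) = true
[1] false OR true = true
[2.1.1.2.1] false OR true = true
[2.1.1.2] NOT true = false
[2.1.1] false OR false = false
[2.1.2.1] true AND false AND true = false
[2.1.2] NOT false = true
[2.1] exactly-one(false, true) = true
[2] NOT true = false
[3.1.2] true OR false = true
[3.1] true AND true = true
[3.2] false AND false AND true = false
[3] true AND false = false
[root] true OR false OR false = true
Overall: true → admitted

Admitted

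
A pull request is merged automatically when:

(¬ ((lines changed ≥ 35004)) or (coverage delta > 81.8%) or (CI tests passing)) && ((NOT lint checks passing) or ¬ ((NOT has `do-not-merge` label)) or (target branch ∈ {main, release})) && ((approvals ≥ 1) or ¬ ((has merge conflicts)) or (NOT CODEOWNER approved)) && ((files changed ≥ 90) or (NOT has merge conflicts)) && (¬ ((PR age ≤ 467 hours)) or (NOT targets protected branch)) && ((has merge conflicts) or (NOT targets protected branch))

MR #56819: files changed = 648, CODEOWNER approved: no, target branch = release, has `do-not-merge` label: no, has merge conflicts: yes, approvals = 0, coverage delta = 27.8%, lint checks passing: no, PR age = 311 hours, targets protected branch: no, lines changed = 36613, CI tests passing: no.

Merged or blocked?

Atomic conditions:
  lines changed ≥ 35004: 36613 ≥ 35004 is true
  coverage delta > 81.8%: 27.8 > 81.8 is false
  CI tests passing: no → false
  NOT lint checks passing: no → true
  NOT has `do-not-merge` label: no → true
  target branch ∈ {main, release}: release is in the set → true
  approvals ≥ 1: 0 ≥ 1 is false
  has merge conflicts: yes → true
  NOT CODEOWNER approved: no → true
  files changed ≥ 90: 648 ≥ 90 is true
  NOT has merge conflicts: yes → false
  PR age ≤ 467 hours: 311 ≤ 467 is true
  NOT targets protected branch: no → true
Combine:
[1.1] NOT true = false
[1] false OR false OR false = false
[2.2] NOT true = false
[2] true OR false OR true = true
[3.2] NOT true = false
[3] false OR false OR true = true
[4] true OR false = true
[5.1] NOT true = false
[5] false OR true = true
[6] true OR true = true
[root] false AND true AND true AND true AND true AND true = false
Overall: false → blocked

Blocked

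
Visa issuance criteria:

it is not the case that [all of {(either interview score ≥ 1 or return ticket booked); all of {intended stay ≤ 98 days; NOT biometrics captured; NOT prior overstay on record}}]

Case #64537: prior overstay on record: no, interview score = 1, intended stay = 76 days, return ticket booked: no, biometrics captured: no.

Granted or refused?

Refused

Atomic conditions:
  interview score ≥ 1: 1 ≥ 1 is true
  return ticket booked: no → false
  intended stay ≤ 98 days: 76 ≤ 98 is true
  NOT biometrics captured: no → true
  NOT prior overstay on record: no → true
Combine:
[1.1] true OR false = true
[1.2] true AND true AND true = true
[1] true AND true = true
[root] NOT true = false
Overall: false → refused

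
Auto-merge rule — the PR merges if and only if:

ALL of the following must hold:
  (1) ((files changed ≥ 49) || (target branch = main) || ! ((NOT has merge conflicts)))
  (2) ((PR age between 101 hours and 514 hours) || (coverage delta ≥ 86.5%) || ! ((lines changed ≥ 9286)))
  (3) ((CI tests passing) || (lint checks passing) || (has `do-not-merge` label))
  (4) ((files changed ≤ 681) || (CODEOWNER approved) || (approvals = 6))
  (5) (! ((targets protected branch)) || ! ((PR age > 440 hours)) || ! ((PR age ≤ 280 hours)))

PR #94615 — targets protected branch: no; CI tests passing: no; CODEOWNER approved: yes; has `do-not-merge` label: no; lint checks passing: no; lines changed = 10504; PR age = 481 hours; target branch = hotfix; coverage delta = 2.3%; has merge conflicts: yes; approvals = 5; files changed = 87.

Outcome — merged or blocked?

Atomic conditions:
  files changed ≥ 49: 87 ≥ 49 is true
  target branch = main: hotfix == main is false
  NOT has merge conflicts: yes → false
  PR age between 101 hours and 514 hours: 481 in [101, 514] is true
  coverage delta ≥ 86.5%: 2.3 ≥ 86.5 is false
  lines changed ≥ 9286: 10504 ≥ 9286 is true
  CI tests passing: no → false
  lint checks passing: no → false
  has `do-not-merge` label: no → false
  files changed ≤ 681: 87 ≤ 681 is true
  CODEOWNER approved: yes → true
  approvals = 6: 5 == 6 is false
  targets protected branch: no → false
  PR age > 440 hours: 481 > 440 is true
  PR age ≤ 280 hours: 481 ≤ 280 is false
Combine:
[1.3] NOT false = true
[1] true OR false OR true = true
[2.3] NOT true = false
[2] true OR false OR false = true
[3] false OR false OR false = false
[4] true OR true OR false = true
[5.1] NOT false = true
[5.2] NOT true = false
[5.3] NOT false = true
[5] true OR false OR true = true
[root] true AND true AND false AND true AND true = false
Overall: false → blocked

Blocked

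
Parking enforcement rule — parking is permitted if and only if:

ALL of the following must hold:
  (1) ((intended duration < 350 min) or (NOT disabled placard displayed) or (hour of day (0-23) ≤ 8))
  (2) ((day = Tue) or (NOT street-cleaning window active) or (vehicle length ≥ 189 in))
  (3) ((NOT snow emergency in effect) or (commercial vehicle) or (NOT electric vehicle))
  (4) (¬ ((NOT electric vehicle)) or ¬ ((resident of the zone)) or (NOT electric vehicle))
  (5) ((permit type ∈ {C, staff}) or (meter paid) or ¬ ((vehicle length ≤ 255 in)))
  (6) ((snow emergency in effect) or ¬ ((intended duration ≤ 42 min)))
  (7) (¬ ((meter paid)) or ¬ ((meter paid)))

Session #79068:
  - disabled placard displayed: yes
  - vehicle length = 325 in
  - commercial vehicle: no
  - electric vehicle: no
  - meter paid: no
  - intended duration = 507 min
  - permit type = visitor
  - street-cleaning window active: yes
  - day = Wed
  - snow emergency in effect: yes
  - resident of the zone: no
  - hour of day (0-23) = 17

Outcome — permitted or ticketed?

Ticketed

Atomic conditions:
  intended duration < 350 min: 507 < 350 is false
  NOT disabled placard displayed: yes → false
  hour of day (0-23) ≤ 8: 17 ≤ 8 is false
  day = Tue: Wed == Tue is false
  NOT street-cleaning window active: yes → false
  vehicle length ≥ 189 in: 325 ≥ 189 is true
  NOT snow emergency in effect: yes → false
  commercial vehicle: no → false
  NOT electric vehicle: no → true
  resident of the zone: no → false
  permit type ∈ {C, staff}: visitor is not in the set → false
  meter paid: no → false
  vehicle length ≤ 255 in: 325 ≤ 255 is false
  snow emergency in effect: yes → true
  intended duration ≤ 42 min: 507 ≤ 42 is false
Combine:
[1] false OR false OR false = false
[2] false OR false OR true = true
[3] false OR false OR true = true
[4.1] NOT true = false
[4.2] NOT false = true
[4] false OR true OR true = true
[5.3] NOT false = true
[5] false OR false OR true = true
[6.2] NOT false = true
[6] true OR true = true
[7.1] NOT false = true
[7.2] NOT false = true
[7] true OR true = true
[root] false AND true AND true AND true AND true AND true AND true = false
Overall: false → ticketed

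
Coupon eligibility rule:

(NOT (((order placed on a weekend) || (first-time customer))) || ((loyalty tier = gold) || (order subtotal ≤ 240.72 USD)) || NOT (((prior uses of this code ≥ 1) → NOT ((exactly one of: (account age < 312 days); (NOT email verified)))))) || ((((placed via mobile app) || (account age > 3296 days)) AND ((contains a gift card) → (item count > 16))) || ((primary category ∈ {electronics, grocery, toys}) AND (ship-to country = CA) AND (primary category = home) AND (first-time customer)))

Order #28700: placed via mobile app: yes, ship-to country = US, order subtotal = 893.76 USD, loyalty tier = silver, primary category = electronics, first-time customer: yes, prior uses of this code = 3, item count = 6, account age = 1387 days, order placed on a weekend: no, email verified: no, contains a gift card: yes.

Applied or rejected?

Applied

Atomic conditions:
  order placed on a weekend: no → false
  first-time customer: yes → true
  loyalty tier = gold: silver == gold is false
  order subtotal ≤ 240.72 USD: 893.76 ≤ 240.72 is false
  prior uses of this code ≥ 1: 3 ≥ 1 is true
  account age < 312 days: 1387 < 312 is false
  NOT email verified: no → true
  placed via mobile app: yes → true
  account age > 3296 days: 1387 > 3296 is false
  contains a gift card: yes → true
  item count > 16: 6 > 16 is false
  primary category ∈ {electronics, grocery, toys}: electronics is in the set → true
  ship-to country = CA: US == CA is false
  primary category = home: electronics == home is false
Combine:
[1.1.1] false OR true = true
[1.1] NOT true = false
[1.2] false OR false = false
[1.3.1.2.1] exactly-one(false, true) = true
[1.3.1.2] NOT true = false
[1.3.1] true → false = false
[1.3] NOT false = true
[1] false OR false OR true = true
[2.1.1] true OR false = true
[2.1.2] true → false = false
[2.1] true AND false = false
[2.2] true AND false AND false AND true = false
[2] false OR false = false
[root] true OR false = true
Overall: true → applied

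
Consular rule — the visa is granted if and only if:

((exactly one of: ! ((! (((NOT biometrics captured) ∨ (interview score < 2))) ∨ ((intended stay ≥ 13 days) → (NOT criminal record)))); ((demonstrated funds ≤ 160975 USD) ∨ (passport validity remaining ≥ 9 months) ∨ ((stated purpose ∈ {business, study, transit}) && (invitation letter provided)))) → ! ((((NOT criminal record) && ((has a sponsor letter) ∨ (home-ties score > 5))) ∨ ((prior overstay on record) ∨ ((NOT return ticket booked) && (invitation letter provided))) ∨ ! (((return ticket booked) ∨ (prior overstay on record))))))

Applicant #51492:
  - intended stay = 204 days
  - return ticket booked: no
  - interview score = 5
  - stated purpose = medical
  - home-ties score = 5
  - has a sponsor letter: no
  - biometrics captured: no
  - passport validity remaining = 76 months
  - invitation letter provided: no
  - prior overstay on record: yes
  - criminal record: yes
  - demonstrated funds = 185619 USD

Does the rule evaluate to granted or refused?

Atomic conditions:
  NOT biometrics captured: no → true
  interview score < 2: 5 < 2 is false
  intended stay ≥ 13 days: 204 ≥ 13 is true
  NOT criminal record: yes → false
  demonstrated funds ≤ 160975 USD: 185619 ≤ 160975 is false
  passport validity remaining ≥ 9 months: 76 ≥ 9 is true
  stated purpose ∈ {business, study, transit}: medical is not in the set → false
  invitation letter provided: no → false
  has a sponsor letter: no → false
  home-ties score > 5: 5 > 5 is false
  prior overstay on record: yes → true
  NOT return ticket booked: no → true
  return ticket booked: no → false
Combine:
[1.1.1.1.1] true OR false = true
[1.1.1.1] NOT true = false
[1.1.1.2] true → false = false
[1.1.1] false OR false = false
[1.1] NOT false = true
[1.2.3] false AND false = false
[1.2] false OR true OR false = true
[1] exactly-one(true, true) = false
[2.1.1.2] false OR false = false
[2.1.1] false AND false = false
[2.1.2.2] true AND false = false
[2.1.2] true OR false = true
[2.1.3.1] false OR true = true
[2.1.3] NOT true = false
[2.1] false OR true OR false = true
[2] NOT true = false
[root] false → false (antecedent false ⇒ implication holds) = true
Overall: true → granted

Granted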